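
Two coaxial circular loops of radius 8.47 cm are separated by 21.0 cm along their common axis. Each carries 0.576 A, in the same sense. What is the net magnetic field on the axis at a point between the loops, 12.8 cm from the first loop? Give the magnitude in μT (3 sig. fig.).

Each loop contributes B = μ₀IR²/[2(R²+z²)^(3/2)] on the axis, with z measured from that loop.
Loop 1 (z = 0.128 m): B₁ = 7.18×10⁻⁷ T. Loop 2 (z = 0.082 m): B₂ = 1.58×10⁻⁶ T.
The fields add: B = B₁ + B₂ = 2.30×10⁻⁶ T.

B ≈ 2.30 μT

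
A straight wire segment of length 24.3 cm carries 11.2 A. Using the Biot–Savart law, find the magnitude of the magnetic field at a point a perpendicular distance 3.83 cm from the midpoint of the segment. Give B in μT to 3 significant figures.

For a finite straight segment, B = (μ₀I/4πd)(sinθ₁ + sinθ₂), where θ₁, θ₂ are the angles from the perpendicular to each end.
The perpendicular from the point meets the wire at its midpoint, so each end is L/2 = 0.1215 m away along the wire.
sinθ₁ = 0.1215/√(0.1215²+0.0383²) = 0.9537; sinθ₂ = 0.1215/√(0.1215²+0.0383²) = 0.9537.
B = (4π×10⁻⁷ × 11.2) / (4π × 0.0383) × (0.9537 + 0.9537) = 5.58×10⁻⁵ T.

B ≈ 55.8 μT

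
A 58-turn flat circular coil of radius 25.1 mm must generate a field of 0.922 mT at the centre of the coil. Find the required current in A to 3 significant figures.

For an N-turn coil, B = Nμ₀I/(2R) with R = 0.0251 m, so I = 2RB/(Nμ₀) = 2 × 0.0251 × 9.22×10⁻⁴ / (58 × 4π×10⁻⁷) = 0.635 A.

I ≈ 0.635 A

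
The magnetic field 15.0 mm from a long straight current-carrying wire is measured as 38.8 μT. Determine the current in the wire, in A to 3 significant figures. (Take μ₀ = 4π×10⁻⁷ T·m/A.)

I ≈ 2.91 A

For a long straight wire B = μ₀I/(2πd), so I = 2πdB/μ₀.
I = 2π × 0.015 × 3.88×10⁻⁵ / (4π×10⁻⁷) = 2.91 A.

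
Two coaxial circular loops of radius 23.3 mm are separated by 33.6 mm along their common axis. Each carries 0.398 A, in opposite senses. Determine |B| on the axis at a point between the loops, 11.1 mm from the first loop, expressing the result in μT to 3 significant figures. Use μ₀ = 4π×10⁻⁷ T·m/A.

Each loop contributes B = μ₀IR²/[2(R²+z²)^(3/2)] on the axis, with z measured from that loop.
Loop 1 (z = 0.0111 m): B₁ = 7.90×10⁻⁶ T. Loop 2 (z = 0.0225 m): B₂ = 4.00×10⁻⁶ T.
The fields oppose: B = |B₁ − B₂| = 3.90×10⁻⁶ T.

B ≈ 3.90 μT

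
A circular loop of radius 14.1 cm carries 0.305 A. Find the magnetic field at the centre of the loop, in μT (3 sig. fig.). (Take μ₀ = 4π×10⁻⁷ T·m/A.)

B ≈ 1.36 μT

At the centre of a circular loop the Biot–Savart law gives B = μ₀I/(2R).
B = (4π×10⁻⁷ × 0.305) / (2 × 0.141) = 1.36×10⁻⁶ T.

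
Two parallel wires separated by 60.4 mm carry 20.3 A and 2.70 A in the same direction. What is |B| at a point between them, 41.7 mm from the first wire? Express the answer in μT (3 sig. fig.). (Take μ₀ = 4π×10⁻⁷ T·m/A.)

Each long wire gives B = μ₀I/(2πd). Distances are d₁ = 0.0417 m and d₂ = 0.0187 m.
B₁ = 9.74×10⁻⁵ T, B₂ = 2.89×10⁻⁵ T.
Between parallel currents the two contributions point in opposite directions, so they subtract. B = |B₁ − B₂| = |9.74×10⁻⁵ − 2.89×10⁻⁵| = 6.85×10⁻⁵ T.

B ≈ 68.5 μT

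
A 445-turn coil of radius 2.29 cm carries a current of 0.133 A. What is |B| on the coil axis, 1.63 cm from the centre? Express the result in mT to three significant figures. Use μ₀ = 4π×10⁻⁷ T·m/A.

For an N-turn flat coil, B = Nμ₀IR²/[2(R²+z²)^(3/2)] with R = 0.0229 m, z = 0.0163 m.
B = 445 × 1.97×10⁻⁶ T = 8.78×10⁻⁴ T.

B ≈ 0.878 mT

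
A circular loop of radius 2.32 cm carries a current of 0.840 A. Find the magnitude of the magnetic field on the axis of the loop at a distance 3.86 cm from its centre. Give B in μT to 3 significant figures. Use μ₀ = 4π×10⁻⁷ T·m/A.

On the axis of a circular loop, B = μ₀IR² / [2(R²+z²)^(3/2)].
R² + z² = (0.0232)² + (0.0386)² = 0.002028 m², and (R²+z²)^(3/2) = 9.13×10⁻⁵ m³.
B = (4π×10⁻⁷ × 0.840 × 0.0005382) / (2 × 9.13×10⁻⁵) = 3.11×10⁻⁶ T.

B ≈ 3.11 μT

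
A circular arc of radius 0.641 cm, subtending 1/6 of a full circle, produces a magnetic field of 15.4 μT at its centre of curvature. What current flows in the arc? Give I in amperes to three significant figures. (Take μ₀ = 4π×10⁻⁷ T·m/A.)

I ≈ 0.943 A

For a circular arc, B = μ₀Iφ/(4πR) with φ in radians; here φ = 1.047 rad.
So I = 4πRB/(μ₀φ) = 4π × 0.00641 × 1.54×10⁻⁵ / (4π×10⁻⁷ × 1.047) = 0.943 A.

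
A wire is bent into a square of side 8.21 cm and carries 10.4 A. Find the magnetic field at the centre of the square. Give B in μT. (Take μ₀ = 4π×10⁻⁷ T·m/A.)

Each side is a finite straight segment at perpendicular distance d = a/(2 tan(π/4)) = 0.04105 m from the centre, with end-angles ±π/4.
One side contributes B₁ = (μ₀I/4πd)·2 sin(π/4) = 3.58×10⁻⁵ T.
All 4 sides add in the same direction: B = 4 × 3.58×10⁻⁵ = 1.43×10⁻⁴ T.

B ≈ 143 μT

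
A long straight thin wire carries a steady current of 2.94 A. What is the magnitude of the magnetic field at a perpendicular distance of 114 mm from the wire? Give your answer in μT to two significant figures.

For an infinitely long straight wire, B = μ₀I/(2πd).
B = (4π×10⁻⁷ × 2.94) / (2π × 0.114) = 5.16×10⁻⁶ T.

B ≈ 5.2 μT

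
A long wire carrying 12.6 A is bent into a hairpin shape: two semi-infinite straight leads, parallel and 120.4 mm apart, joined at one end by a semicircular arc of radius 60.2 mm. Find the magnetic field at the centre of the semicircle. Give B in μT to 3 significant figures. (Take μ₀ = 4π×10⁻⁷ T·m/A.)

The semicircular arc contributes B_arc = μ₀I·π/(4πR) = μ₀I/(4R) = 6.58×10⁻⁵ T.
Each semi-infinite lead is at perpendicular distance R = 0.0602 m from the centre, with the perpendicular foot at its near end, so it contributes μ₀I/(4πR); both point the same way, together 4.19×10⁻⁵ T.
Arc and leads all point the same direction: B = 6.58×10⁻⁵ + 4.19×10⁻⁵ = 1.08×10⁻⁴ T.

B ≈ 108 μT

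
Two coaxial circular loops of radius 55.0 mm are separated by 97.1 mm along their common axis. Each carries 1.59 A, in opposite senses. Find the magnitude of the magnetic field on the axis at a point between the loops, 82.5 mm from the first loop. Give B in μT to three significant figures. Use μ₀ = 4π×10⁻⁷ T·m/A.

B ≈ 13.3 μT

Each loop contributes B = μ₀IR²/[2(R²+z²)^(3/2)] on the axis, with z measured from that loop.
Loop 1 (z = 0.0825 m): B₁ = 3.10×10⁻⁶ T. Loop 2 (z = 0.0146 m): B₂ = 1.64×10⁻⁵ T.
The fields oppose: B = |B₁ − B₂| = 1.33×10⁻⁵ T.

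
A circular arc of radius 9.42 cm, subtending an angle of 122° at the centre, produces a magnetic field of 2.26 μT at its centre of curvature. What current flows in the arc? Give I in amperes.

For a circular arc, B = μ₀Iφ/(4πR) with φ in radians; here φ = 2.129 rad.
So I = 4πRB/(μ₀φ) = 4π × 0.0942 × 2.26×10⁻⁶ / (4π×10⁻⁷ × 2.129) = 1.00 A.

I ≈ 1.00 A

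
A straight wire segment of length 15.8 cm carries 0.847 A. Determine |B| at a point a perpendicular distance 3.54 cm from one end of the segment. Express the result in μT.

For a finite straight segment, B = (μ₀I/4πd)(sinθ₁ + sinθ₂), where θ₁, θ₂ are the angles from the perpendicular to each end.
The perpendicular foot is at one end, so the two end-offsets along the wire are 0 and L = 0.158 m.
sinθ₁ = 0/√(0²+0.0354²) = 0.0000; sinθ₂ = 0.158/√(0.158²+0.0354²) = 0.9758.
B = (4π×10⁻⁷ × 0.847) / (4π × 0.0354) × (0.0000 + 0.9758) = 2.33×10⁻⁶ T.

B ≈ 2.33 μT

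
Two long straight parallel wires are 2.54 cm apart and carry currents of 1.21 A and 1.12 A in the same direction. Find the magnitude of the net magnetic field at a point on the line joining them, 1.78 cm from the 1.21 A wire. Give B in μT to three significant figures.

B ≈ 15.9 μT

Each long wire gives B = μ₀I/(2πd). Distances are d₁ = 0.0178 m and d₂ = 0.0076 m.
B₁ = 1.36×10⁻⁵ T, B₂ = 2.95×10⁻⁵ T.
Between parallel currents the two contributions point in opposite directions, so they subtract. B = |B₁ − B₂| = |1.36×10⁻⁵ − 2.95×10⁻⁵| = 1.59×10⁻⁵ T.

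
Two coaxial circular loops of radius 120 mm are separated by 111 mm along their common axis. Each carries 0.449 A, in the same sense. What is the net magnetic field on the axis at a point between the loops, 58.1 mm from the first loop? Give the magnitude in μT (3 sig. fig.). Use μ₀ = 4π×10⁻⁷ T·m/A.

Each loop contributes B = μ₀IR²/[2(R²+z²)^(3/2)] on the axis, with z measured from that loop.
Loop 1 (z = 0.0581 m): B₁ = 1.71×10⁻⁶ T. Loop 2 (z = 0.0529 m): B₂ = 1.80×10⁻⁶ T.
The fields add: B = B₁ + B₂ = 3.52×10⁻⁶ T.

B ≈ 3.52 μT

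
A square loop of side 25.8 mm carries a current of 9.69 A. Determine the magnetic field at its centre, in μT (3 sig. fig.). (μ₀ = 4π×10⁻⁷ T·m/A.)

Each side is a finite straight segment at perpendicular distance d = a/(2 tan(π/4)) = 0.0129 m from the centre, with end-angles ±π/4.
One side contributes B₁ = (μ₀I/4πd)·2 sin(π/4) = 1.06×10⁻⁴ T.
All 4 sides add in the same direction: B = 4 × 1.06×10⁻⁴ = 4.25×10⁻⁴ T.

B ≈ 425 μT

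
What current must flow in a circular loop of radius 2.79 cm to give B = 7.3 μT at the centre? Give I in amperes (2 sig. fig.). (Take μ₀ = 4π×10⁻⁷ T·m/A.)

At the centre of a circular loop B = μ₀I/(2R), so I = 2RB/μ₀.
With R = 0.0279 m, I = 2 × 0.0279 × 7.30×10⁻⁶ / (4π×10⁻⁷) = 0.324 A.

I ≈ 0.32 A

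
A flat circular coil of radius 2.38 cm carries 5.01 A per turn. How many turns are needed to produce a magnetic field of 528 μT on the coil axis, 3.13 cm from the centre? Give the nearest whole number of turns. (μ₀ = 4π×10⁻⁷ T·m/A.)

N = 18

For an N-turn coil, B = Nμ₀IR²/[2(R²+z²)^(3/2)]. A single turn gives B₁ = 2.93×10⁻⁵ T with R = 0.0238 m, z = 0.0313 m.
N = B/B₁ = 5.28×10⁻⁴ / 2.93×10⁻⁵ = 18.00.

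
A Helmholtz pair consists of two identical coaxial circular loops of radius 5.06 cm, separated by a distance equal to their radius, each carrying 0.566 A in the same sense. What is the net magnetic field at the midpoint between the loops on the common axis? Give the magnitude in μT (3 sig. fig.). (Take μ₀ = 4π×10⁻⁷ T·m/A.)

B ≈ 10.1 μT

Each loop contributes B = μ₀IR²/[2(R²+z²)^(3/2)] on the axis, with z measured from that loop.
Loop 1 (z = 0.0253 m): B₁ = 5.03×10⁻⁶ T. Loop 2 (z = 0.0253 m): B₂ = 5.03×10⁻⁶ T.
The fields add: B = B₁ + B₂ = 1.01×10⁻⁵ T.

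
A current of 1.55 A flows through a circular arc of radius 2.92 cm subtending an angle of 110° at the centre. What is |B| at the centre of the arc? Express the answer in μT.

The Biot–Savart field of a circular arc at its centre is B = μ₀Iφ/(4πR), with φ = 1.92 rad.
B = (4π×10⁻⁷ × 1.55 × 1.92) / (4π × 0.0292) = 1.02×10⁻⁵ T.

B ≈ 10.2 μT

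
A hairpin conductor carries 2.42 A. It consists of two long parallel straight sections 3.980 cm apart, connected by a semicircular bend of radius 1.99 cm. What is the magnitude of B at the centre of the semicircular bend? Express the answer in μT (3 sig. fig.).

B ≈ 62.5 μT

The semicircular arc contributes B_arc = μ₀I·π/(4πR) = μ₀I/(4R) = 3.82×10⁻⁵ T.
Each semi-infinite lead is at perpendicular distance R = 0.0199 m from the centre, with the perpendicular foot at its near end, so it contributes μ₀I/(4πR); both point the same way, together 2.43×10⁻⁵ T.
Arc and leads all point the same direction: B = 3.82×10⁻⁵ + 2.43×10⁻⁵ = 6.25×10⁻⁵ T.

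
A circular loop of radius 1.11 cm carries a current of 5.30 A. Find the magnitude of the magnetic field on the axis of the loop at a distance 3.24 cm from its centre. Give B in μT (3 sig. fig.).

B ≈ 10.2 μT

On the axis of a circular loop, B = μ₀IR² / [2(R²+z²)^(3/2)].
R² + z² = (0.0111)² + (0.0324)² = 0.001173 m², and (R²+z²)^(3/2) = 4.02×10⁻⁵ m³.
B = (4π×10⁻⁷ × 5.30 × 0.0001232) / (2 × 4.02×10⁻⁵) = 1.02×10⁻⁵ T.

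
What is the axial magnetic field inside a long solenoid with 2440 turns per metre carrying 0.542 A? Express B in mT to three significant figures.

Inside a long solenoid, B = μ₀nI with n = 2440 turns/m.
B = 4π×10⁻⁷ × 2440 × 0.542 = 1.66×10⁻³ T.

B ≈ 1.66 mT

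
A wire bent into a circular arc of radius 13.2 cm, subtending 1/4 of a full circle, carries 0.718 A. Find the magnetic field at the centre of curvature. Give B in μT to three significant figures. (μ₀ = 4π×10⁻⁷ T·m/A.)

B ≈ 0.854 μT

The Biot–Savart field of a circular arc at its centre is B = μ₀Iφ/(4πR), with φ = 1.571 rad.
B = (4π×10⁻⁷ × 0.718 × 1.571) / (4π × 0.132) = 8.54×10⁻⁷ T.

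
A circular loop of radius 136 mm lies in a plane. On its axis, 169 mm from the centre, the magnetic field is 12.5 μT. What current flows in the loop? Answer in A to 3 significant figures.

On the axis of a loop, B = μ₀IR²/[2(R²+z²)^(3/2)], so I = 2B(R²+z²)^(3/2)/(μ₀R²).
R² + z² = 0.0185 + 0.02856 = 0.04706 m²; raised to 3/2 gives 1.02×10⁻² m³.
I = 2 × 1.25×10⁻⁵ × 1.02×10⁻² / (1.26×10⁻⁶ × 0.0185) = 11.0 A.

I ≈ 11.0 A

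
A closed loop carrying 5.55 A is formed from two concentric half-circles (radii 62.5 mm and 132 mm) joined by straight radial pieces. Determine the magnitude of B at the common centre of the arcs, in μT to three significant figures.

The radial connectors point toward the centre, so dl × r̂ = 0 and they contribute nothing.
Each semicircle gives μ₀I/(4R): inner arc 2.79×10⁻⁵ T, outer arc 1.32×10⁻⁵ T.
The two arcs carry current in opposite angular senses, so their fields oppose: B = |2.79×10⁻⁵ − 1.32×10⁻⁵| = 1.47×10⁻⁵ T.

B ≈ 14.7 μT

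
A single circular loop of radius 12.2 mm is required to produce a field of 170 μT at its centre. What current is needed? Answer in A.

I ≈ 3.30 A

At the centre of a circular loop B = μ₀I/(2R), so I = 2RB/μ₀.
With R = 0.0122 m, I = 2 × 0.0122 × 1.70×10⁻⁴ / (4π×10⁻⁷) = 3.30 A.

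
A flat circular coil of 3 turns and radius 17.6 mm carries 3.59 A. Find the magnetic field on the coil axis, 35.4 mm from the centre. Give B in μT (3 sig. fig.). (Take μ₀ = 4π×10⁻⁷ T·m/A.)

For an N-turn flat coil, B = Nμ₀IR²/[2(R²+z²)^(3/2)] with R = 0.0176 m, z = 0.0354 m.
B = 3 × 1.13×10⁻⁵ T = 3.39×10⁻⁵ T.

B ≈ 33.9 μT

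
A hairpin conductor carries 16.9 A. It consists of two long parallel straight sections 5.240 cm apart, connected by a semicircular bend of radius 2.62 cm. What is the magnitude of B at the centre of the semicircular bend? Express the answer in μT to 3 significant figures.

B ≈ 332 μT

The semicircular arc contributes B_arc = μ₀I·π/(4πR) = μ₀I/(4R) = 2.03×10⁻⁴ T.
Each semi-infinite lead is at perpendicular distance R = 0.0262 m from the centre, with the perpendicular foot at its near end, so it contributes μ₀I/(4πR); both point the same way, together 1.29×10⁻⁴ T.
Arc and leads all point the same direction: B = 2.03×10⁻⁴ + 1.29×10⁻⁴ = 3.32×10⁻⁴ T.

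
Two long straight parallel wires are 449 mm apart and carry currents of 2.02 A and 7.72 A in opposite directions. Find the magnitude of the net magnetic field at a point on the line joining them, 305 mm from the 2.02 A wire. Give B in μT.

B ≈ 12.0 μT

Each long wire gives B = μ₀I/(2πd). Distances are d₁ = 0.305 m and d₂ = 0.144 m.
B₁ = 1.32×10⁻⁶ T, B₂ = 1.07×10⁻⁵ T.
Between antiparallel currents both contributions point the same way, so they add. B = B₁ + B₂ = 1.32×10⁻⁶ + 1.07×10⁻⁵ = 1.20×10⁻⁵ T.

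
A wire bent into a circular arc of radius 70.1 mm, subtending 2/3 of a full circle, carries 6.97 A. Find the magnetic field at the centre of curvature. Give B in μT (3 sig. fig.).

The Biot–Savart field of a circular arc at its centre is B = μ₀Iφ/(4πR), with φ = 4.189 rad.
B = (4π×10⁻⁷ × 6.97 × 4.189) / (4π × 0.0701) = 4.16×10⁻⁵ T.

B ≈ 41.6 μT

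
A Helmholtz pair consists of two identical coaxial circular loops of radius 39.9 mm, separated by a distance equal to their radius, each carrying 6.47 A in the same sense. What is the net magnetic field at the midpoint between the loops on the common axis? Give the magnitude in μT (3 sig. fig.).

B ≈ 146 μT

Each loop contributes B = μ₀IR²/[2(R²+z²)^(3/2)] on the axis, with z measured from that loop.
Loop 1 (z = 0.01995 m): B₁ = 7.29×10⁻⁵ T. Loop 2 (z = 0.01995 m): B₂ = 7.29×10⁻⁵ T.
The fields add: B = B₁ + B₂ = 1.46×10⁻⁴ T.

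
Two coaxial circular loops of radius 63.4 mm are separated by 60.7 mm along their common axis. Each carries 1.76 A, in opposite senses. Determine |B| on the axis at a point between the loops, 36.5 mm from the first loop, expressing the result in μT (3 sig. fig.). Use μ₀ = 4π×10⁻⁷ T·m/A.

Each loop contributes B = μ₀IR²/[2(R²+z²)^(3/2)] on the axis, with z measured from that loop.
Loop 1 (z = 0.0365 m): B₁ = 1.14×10⁻⁵ T. Loop 2 (z = 0.0242 m): B₂ = 1.42×10⁻⁵ T.
The fields oppose: B = |B₁ − B₂| = 2.87×10⁻⁶ T.

B ≈ 2.87 μT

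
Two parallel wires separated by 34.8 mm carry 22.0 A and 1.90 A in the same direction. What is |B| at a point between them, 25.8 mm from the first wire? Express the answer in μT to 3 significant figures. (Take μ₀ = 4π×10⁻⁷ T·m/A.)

B ≈ 128 μT

Each long wire gives B = μ₀I/(2πd). Distances are d₁ = 0.0258 m and d₂ = 0.009 m.
B₁ = 1.71×10⁻⁴ T, B₂ = 4.22×10⁻⁵ T.
Between parallel currents the two contributions point in opposite directions, so they subtract. B = |B₁ − B₂| = |1.71×10⁻⁴ − 4.22×10⁻⁵| = 1.28×10⁻⁴ T.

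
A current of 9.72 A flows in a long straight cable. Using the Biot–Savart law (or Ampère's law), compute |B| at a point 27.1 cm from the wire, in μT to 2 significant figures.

B ≈ 7.2 μT

For an infinitely long straight wire, B = μ₀I/(2πd).
B = (4π×10⁻⁷ × 9.72) / (2π × 0.271) = 7.17×10⁻⁶ T.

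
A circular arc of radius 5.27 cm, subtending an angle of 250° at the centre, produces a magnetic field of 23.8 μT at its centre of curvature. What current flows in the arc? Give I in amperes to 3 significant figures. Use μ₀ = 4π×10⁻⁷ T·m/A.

For a circular arc, B = μ₀Iφ/(4πR) with φ in radians; here φ = 4.363 rad.
So I = 4πRB/(μ₀φ) = 4π × 0.0527 × 2.38×10⁻⁵ / (4π×10⁻⁷ × 4.363) = 2.87 A.

I ≈ 2.87 A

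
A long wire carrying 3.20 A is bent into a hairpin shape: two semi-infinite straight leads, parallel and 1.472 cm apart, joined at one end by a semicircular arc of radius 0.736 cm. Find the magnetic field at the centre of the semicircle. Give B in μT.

The semicircular arc contributes B_arc = μ₀I·π/(4πR) = μ₀I/(4R) = 1.37×10⁻⁴ T.
Each semi-infinite lead is at perpendicular distance R = 0.00736 m from the centre, with the perpendicular foot at its near end, so it contributes μ₀I/(4πR); both point the same way, together 8.70×10⁻⁵ T.
Arc and leads all point the same direction: B = 1.37×10⁻⁴ + 8.70×10⁻⁵ = 2.24×10⁻⁴ T.

B ≈ 224 μT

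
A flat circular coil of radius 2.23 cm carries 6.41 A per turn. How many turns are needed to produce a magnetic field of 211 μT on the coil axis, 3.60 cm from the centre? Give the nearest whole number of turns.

N = 8

For an N-turn coil, B = Nμ₀IR²/[2(R²+z²)^(3/2)]. A single turn gives B₁ = 2.64×10⁻⁵ T with R = 0.0223 m, z = 0.036 m.
N = B/B₁ = 2.11×10⁻⁴ / 2.64×10⁻⁵ = 8.00.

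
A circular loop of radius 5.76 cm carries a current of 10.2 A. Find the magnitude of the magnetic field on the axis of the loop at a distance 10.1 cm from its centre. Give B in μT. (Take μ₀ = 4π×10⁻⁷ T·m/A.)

B ≈ 13.5 μT

On the axis of a circular loop, B = μ₀IR² / [2(R²+z²)^(3/2)].
R² + z² = (0.0576)² + (0.101)² = 0.01352 m², and (R²+z²)^(3/2) = 1.57×10⁻³ m³.
B = (4π×10⁻⁷ × 10.2 × 0.003318) / (2 × 1.57×10⁻³) = 1.35×10⁻⁵ T.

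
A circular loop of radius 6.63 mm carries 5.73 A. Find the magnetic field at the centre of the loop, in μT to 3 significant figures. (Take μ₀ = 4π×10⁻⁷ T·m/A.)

B ≈ 543 μT

At the centre of a circular loop the Biot–Savart law gives B = μ₀I/(2R).
B = (4π×10⁻⁷ × 5.73) / (2 × 0.00663) = 5.43×10⁻⁴ T.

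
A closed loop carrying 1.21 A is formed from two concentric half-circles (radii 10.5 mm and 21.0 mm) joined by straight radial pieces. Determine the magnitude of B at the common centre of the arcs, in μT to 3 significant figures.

B ≈ 18.1 μT

The radial connectors point toward the centre, so dl × r̂ = 0 and they contribute nothing.
Each semicircle gives μ₀I/(4R): inner arc 3.62×10⁻⁵ T, outer arc 1.81×10⁻⁵ T.
The two arcs carry current in opposite angular senses, so their fields oppose: B = |3.62×10⁻⁵ − 1.81×10⁻⁵| = 1.81×10⁻⁵ T.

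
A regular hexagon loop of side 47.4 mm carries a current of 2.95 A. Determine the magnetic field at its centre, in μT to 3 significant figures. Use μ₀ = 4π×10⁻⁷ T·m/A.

B ≈ 43.1 μT

Each side is a finite straight segment at perpendicular distance d = a/(2 tan(π/6)) = 0.04105 m from the centre, with end-angles ±π/6.
One side contributes B₁ = (μ₀I/4πd)·2 sin(π/6) = 7.19×10⁻⁶ T.
All 6 sides add in the same direction: B = 6 × 7.19×10⁻⁶ = 4.31×10⁻⁵ T.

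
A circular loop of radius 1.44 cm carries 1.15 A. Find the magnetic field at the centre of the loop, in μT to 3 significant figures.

At the centre of a circular loop the Biot–Savart law gives B = μ₀I/(2R).
B = (4π×10⁻⁷ × 1.15) / (2 × 0.0144) = 5.02×10⁻⁵ T.

B ≈ 50.2 μT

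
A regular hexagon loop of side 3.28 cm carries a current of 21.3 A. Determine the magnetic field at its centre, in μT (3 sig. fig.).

B ≈ 450 μT

Each side is a finite straight segment at perpendicular distance d = a/(2 tan(π/6)) = 0.02841 m from the centre, with end-angles ±π/6.
One side contributes B₁ = (μ₀I/4πd)·2 sin(π/6) = 7.50×10⁻⁵ T.
All 6 sides add in the same direction: B = 6 × 7.50×10⁻⁵ = 4.50×10⁻⁴ T.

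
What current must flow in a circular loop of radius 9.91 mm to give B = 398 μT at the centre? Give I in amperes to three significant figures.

At the centre of a circular loop B = μ₀I/(2R), so I = 2RB/μ₀.
With R = 0.00991 m, I = 2 × 0.00991 × 3.98×10⁻⁴ / (4π×10⁻⁷) = 6.28 A.

I ≈ 6.28 A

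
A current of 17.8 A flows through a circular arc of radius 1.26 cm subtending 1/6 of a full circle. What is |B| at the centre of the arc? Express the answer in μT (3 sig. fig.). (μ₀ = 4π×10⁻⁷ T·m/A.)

B ≈ 148 μT

The Biot–Savart field of a circular arc at its centre is B = μ₀Iφ/(4πR), with φ = 1.047 rad.
B = (4π×10⁻⁷ × 17.8 × 1.047) / (4π × 0.0126) = 1.48×10⁻⁴ T.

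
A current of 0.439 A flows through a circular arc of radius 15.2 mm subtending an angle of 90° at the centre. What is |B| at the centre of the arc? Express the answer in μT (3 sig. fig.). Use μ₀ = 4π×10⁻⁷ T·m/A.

B ≈ 4.54 μT

The Biot–Savart field of a circular arc at its centre is B = μ₀Iφ/(4πR), with φ = 1.571 rad.
B = (4π×10⁻⁷ × 0.439 × 1.571) / (4π × 0.0152) = 4.54×10⁻⁶ T.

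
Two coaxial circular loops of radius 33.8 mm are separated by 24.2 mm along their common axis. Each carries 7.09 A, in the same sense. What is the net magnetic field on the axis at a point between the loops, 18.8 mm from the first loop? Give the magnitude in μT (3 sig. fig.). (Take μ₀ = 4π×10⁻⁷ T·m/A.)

B ≈ 215 μT

Each loop contributes B = μ₀IR²/[2(R²+z²)^(3/2)] on the axis, with z measured from that loop.
Loop 1 (z = 0.0188 m): B₁ = 8.80×10⁻⁵ T. Loop 2 (z = 0.0054 m): B₂ = 1.27×10⁻⁴ T.
The fields add: B = B₁ + B₂ = 2.15×10⁻⁴ T.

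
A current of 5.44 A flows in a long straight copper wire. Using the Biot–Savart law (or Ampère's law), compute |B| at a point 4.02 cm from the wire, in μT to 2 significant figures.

For an infinitely long straight wire, B = μ₀I/(2πd).
B = (4π×10⁻⁷ × 5.44) / (2π × 0.0402) = 2.71×10⁻⁵ T.

B ≈ 27 μT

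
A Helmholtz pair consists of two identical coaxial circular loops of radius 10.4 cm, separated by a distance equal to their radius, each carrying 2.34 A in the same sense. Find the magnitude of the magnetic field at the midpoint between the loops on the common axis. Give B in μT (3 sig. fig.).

Each loop contributes B = μ₀IR²/[2(R²+z²)^(3/2)] on the axis, with z measured from that loop.
Loop 1 (z = 0.052 m): B₁ = 1.01×10⁻⁵ T. Loop 2 (z = 0.052 m): B₂ = 1.01×10⁻⁵ T.
The fields add: B = B₁ + B₂ = 2.02×10⁻⁵ T.

B ≈ 20.2 μT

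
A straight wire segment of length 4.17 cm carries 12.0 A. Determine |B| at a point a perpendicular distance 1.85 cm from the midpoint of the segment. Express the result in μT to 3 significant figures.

B ≈ 97.0 μT

For a finite straight segment, B = (μ₀I/4πd)(sinθ₁ + sinθ₂), where θ₁, θ₂ are the angles from the perpendicular to each end.
The perpendicular from the point meets the wire at its midpoint, so each end is L/2 = 0.02085 m away along the wire.
sinθ₁ = 0.02085/√(0.02085²+0.0185²) = 0.7480; sinθ₂ = 0.02085/√(0.02085²+0.0185²) = 0.7480.
B = (4π×10⁻⁷ × 12.0) / (4π × 0.0185) × (0.7480 + 0.7480) = 9.70×10⁻⁵ T.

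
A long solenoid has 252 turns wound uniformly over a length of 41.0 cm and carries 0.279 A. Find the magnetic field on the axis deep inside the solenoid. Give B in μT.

Inside a long solenoid, B = μ₀nI with n = 614.6 turns/m.
B = 4π×10⁻⁷ × 614.6 × 0.279 = 2.15×10⁻⁴ T.

B ≈ 215 μT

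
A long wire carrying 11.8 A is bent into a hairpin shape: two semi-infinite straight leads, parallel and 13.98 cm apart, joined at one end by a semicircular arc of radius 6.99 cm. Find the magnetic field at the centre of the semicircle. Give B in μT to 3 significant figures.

B ≈ 86.8 μT

The semicircular arc contributes B_arc = μ₀I·π/(4πR) = μ₀I/(4R) = 5.30×10⁻⁵ T.
Each semi-infinite lead is at perpendicular distance R = 0.0699 m from the centre, with the perpendicular foot at its near end, so it contributes μ₀I/(4πR); both point the same way, together 3.38×10⁻⁵ T.
Arc and leads all point the same direction: B = 5.30×10⁻⁵ + 3.38×10⁻⁵ = 8.68×10⁻⁵ T.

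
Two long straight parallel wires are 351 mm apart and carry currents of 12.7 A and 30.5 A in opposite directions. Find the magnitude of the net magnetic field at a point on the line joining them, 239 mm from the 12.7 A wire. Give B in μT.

B ≈ 65.1 μT

Each long wire gives B = μ₀I/(2πd). Distances are d₁ = 0.239 m and d₂ = 0.112 m.
B₁ = 1.06×10⁻⁵ T, B₂ = 5.45×10⁻⁵ T.
Between antiparallel currents both contributions point the same way, so they add. B = B₁ + B₂ = 1.06×10⁻⁵ + 5.45×10⁻⁵ = 6.51×10⁻⁵ T.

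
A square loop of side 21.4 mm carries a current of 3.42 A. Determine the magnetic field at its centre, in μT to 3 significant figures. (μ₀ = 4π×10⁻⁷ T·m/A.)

B ≈ 181 μT

Each side is a finite straight segment at perpendicular distance d = a/(2 tan(π/4)) = 0.0107 m from the centre, with end-angles ±π/4.
One side contributes B₁ = (μ₀I/4πd)·2 sin(π/4) = 4.52×10⁻⁵ T.
All 4 sides add in the same direction: B = 4 × 4.52×10⁻⁵ = 1.81×10⁻⁴ T.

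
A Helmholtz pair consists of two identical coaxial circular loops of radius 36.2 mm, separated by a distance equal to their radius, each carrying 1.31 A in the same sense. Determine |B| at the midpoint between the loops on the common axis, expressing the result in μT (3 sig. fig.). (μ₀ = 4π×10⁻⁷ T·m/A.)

B ≈ 32.5 μT

Each loop contributes B = μ₀IR²/[2(R²+z²)^(3/2)] on the axis, with z measured from that loop.
Loop 1 (z = 0.0181 m): B₁ = 1.63×10⁻⁵ T. Loop 2 (z = 0.0181 m): B₂ = 1.63×10⁻⁵ T.
The fields add: B = B₁ + B₂ = 3.25×10⁻⁵ T.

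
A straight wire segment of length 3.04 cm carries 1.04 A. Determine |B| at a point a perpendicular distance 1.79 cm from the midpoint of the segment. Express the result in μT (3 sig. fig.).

B ≈ 7.52 μT

For a finite straight segment, B = (μ₀I/4πd)(sinθ₁ + sinθ₂), where θ₁, θ₂ are the angles from the perpendicular to each end.
The perpendicular from the point meets the wire at its midpoint, so each end is L/2 = 0.0152 m away along the wire.
sinθ₁ = 0.0152/√(0.0152²+0.0179²) = 0.6473; sinθ₂ = 0.0152/√(0.0152²+0.0179²) = 0.6473.
B = (4π×10⁻⁷ × 1.04) / (4π × 0.0179) × (0.6473 + 0.6473) = 7.52×10⁻⁶ T.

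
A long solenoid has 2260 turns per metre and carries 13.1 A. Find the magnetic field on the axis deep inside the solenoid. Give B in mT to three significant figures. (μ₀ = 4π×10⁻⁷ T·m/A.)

Inside a long solenoid, B = μ₀nI with n = 2260 turns/m.
B = 4π×10⁻⁷ × 2260 × 13.1 = 3.72×10⁻² T.

B ≈ 37.2 mT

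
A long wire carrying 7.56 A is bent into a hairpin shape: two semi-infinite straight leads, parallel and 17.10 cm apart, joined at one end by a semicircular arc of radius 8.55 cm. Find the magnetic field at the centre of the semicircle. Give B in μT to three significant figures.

B ≈ 45.5 μT

The semicircular arc contributes B_arc = μ₀I·π/(4πR) = μ₀I/(4R) = 2.78×10⁻⁵ T.
Each semi-infinite lead is at perpendicular distance R = 0.0855 m from the centre, with the perpendicular foot at its near end, so it contributes μ₀I/(4πR); both point the same way, together 1.77×10⁻⁵ T.
Arc and leads all point the same direction: B = 2.78×10⁻⁵ + 1.77×10⁻⁵ = 4.55×10⁻⁵ T.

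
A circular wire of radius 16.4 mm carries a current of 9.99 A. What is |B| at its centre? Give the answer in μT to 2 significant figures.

At the centre of a circular loop the Biot–Savart law gives B = μ₀I/(2R).
B = (4π×10⁻⁷ × 9.99) / (2 × 0.0164) = 3.83×10⁻⁴ T.

B ≈ 380 μT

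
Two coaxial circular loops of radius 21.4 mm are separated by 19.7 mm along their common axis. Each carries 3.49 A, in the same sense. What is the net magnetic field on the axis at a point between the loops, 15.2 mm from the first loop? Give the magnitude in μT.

Each loop contributes B = μ₀IR²/[2(R²+z²)^(3/2)] on the axis, with z measured from that loop.
Loop 1 (z = 0.0152 m): B₁ = 5.55×10⁻⁵ T. Loop 2 (z = 0.0045 m): B₂ = 9.60×10⁻⁵ T.
The fields add: B = B₁ + B₂ = 1.52×10⁻⁴ T.

B ≈ 152 μT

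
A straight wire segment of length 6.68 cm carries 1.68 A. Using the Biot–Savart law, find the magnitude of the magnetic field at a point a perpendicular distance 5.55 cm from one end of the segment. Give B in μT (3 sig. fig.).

B ≈ 2.33 μT

For a finite straight segment, B = (μ₀I/4πd)(sinθ₁ + sinθ₂), where θ₁, θ₂ are the angles from the perpendicular to each end.
The perpendicular foot is at one end, so the two end-offsets along the wire are 0 and L = 0.0668 m.
sinθ₁ = 0/√(0²+0.0555²) = 0.0000; sinθ₂ = 0.0668/√(0.0668²+0.0555²) = 0.7692.
B = (4π×10⁻⁷ × 1.68) / (4π × 0.0555) × (0.0000 + 0.7692) = 2.33×10⁻⁶ T.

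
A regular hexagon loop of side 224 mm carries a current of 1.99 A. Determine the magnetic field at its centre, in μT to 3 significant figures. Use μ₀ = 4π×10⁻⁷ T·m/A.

B ≈ 6.15 μT

Each side is a finite straight segment at perpendicular distance d = a/(2 tan(π/6)) = 0.194 m from the centre, with end-angles ±π/6.
One side contributes B₁ = (μ₀I/4πd)·2 sin(π/6) = 1.03×10⁻⁶ T.
All 6 sides add in the same direction: B = 6 × 1.03×10⁻⁶ = 6.15×10⁻⁶ T.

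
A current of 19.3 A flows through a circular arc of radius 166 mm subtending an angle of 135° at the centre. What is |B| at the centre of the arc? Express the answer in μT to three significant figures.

The Biot–Savart field of a circular arc at its centre is B = μ₀Iφ/(4πR), with φ = 2.356 rad.
B = (4π×10⁻⁷ × 19.3 × 2.356) / (4π × 0.166) = 2.74×10⁻⁵ T.

B ≈ 27.4 μT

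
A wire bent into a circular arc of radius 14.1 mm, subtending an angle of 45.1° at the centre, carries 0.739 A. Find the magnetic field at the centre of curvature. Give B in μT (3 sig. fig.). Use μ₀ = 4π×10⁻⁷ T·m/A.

The Biot–Savart field of a circular arc at its centre is B = μ₀Iφ/(4πR), with φ = 0.7871 rad.
B = (4π×10⁻⁷ × 0.739 × 0.7871) / (4π × 0.0141) = 4.13×10⁻⁶ T.

B ≈ 4.13 μT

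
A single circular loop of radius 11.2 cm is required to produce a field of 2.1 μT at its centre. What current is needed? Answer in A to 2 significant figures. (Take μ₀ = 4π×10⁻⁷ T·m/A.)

At the centre of a circular loop B = μ₀I/(2R), so I = 2RB/μ₀.
With R = 0.112 m, I = 2 × 0.112 × 2.10×10⁻⁶ / (4π×10⁻⁷) = 0.374 A.

I ≈ 0.37 A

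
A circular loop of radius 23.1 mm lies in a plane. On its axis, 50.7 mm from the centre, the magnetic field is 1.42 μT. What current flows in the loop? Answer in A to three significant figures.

I ≈ 0.732 A

On the axis of a loop, B = μ₀IR²/[2(R²+z²)^(3/2)], so I = 2B(R²+z²)^(3/2)/(μ₀R²).
R² + z² = 0.0005336 + 0.00257 = 0.003104 m²; raised to 3/2 gives 1.73×10⁻⁴ m³.
I = 2 × 1.42×10⁻⁶ × 1.73×10⁻⁴ / (1.26×10⁻⁶ × 0.0005336) = 0.732 A.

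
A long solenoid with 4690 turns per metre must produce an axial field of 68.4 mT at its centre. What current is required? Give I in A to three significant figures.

I ≈ 11.6 A

Inside a long solenoid B = μ₀nI with n = 4690 m⁻¹, so I = B/(μ₀n).
I = 6.84×10⁻² / (4π×10⁻⁷ × 4690) = 11.6 A.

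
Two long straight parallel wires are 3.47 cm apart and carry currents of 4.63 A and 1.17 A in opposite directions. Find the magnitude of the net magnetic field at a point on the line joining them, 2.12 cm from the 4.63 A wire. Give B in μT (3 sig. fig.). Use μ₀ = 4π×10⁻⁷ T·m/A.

B ≈ 61.0 μT

Each long wire gives B = μ₀I/(2πd). Distances are d₁ = 0.0212 m and d₂ = 0.0135 m.
B₁ = 4.37×10⁻⁵ T, B₂ = 1.73×10⁻⁵ T.
Between antiparallel currents both contributions point the same way, so they add. B = B₁ + B₂ = 4.37×10⁻⁵ + 1.73×10⁻⁵ = 6.10×10⁻⁵ T.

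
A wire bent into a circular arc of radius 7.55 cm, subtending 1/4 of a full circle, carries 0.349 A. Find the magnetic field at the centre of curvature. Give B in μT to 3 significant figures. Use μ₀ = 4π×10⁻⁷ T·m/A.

The Biot–Savart field of a circular arc at its centre is B = μ₀Iφ/(4πR), with φ = 1.571 rad.
B = (4π×10⁻⁷ × 0.349 × 1.571) / (4π × 0.0755) = 7.26×10⁻⁷ T.

B ≈ 0.726 μT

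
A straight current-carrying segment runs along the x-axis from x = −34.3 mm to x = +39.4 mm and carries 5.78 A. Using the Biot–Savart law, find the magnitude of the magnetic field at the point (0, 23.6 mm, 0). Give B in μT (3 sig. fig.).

For a finite straight segment, B = (μ₀I/4πd)(sinθ₁ + sinθ₂), where θ₁, θ₂ are the angles from the perpendicular to each end.
The perpendicular distance is d = 0.0236 m; the end-offsets along the wire are a = 0.0343 m and b = 0.0394 m.
sinθ₁ = 0.0343/√(0.0343²+0.0236²) = 0.8238; sinθ₂ = 0.0394/√(0.0394²+0.0236²) = 0.8579.
B = (4π×10⁻⁷ × 5.78) / (4π × 0.0236) × (0.8238 + 0.8579) = 4.12×10⁻⁵ T.

B ≈ 41.2 μT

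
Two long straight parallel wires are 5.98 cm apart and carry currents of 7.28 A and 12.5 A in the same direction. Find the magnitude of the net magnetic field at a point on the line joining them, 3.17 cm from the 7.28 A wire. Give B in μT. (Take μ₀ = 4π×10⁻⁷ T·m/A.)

Each long wire gives B = μ₀I/(2πd). Distances are d₁ = 0.0317 m and d₂ = 0.0281 m.
B₁ = 4.59×10⁻⁵ T, B₂ = 8.90×10⁻⁵ T.
Between parallel currents the two contributions point in opposite directions, so they subtract. B = |B₁ − B₂| = |4.59×10⁻⁵ − 8.90×10⁻⁵| = 4.30×10⁻⁵ T.

B ≈ 43.0 μT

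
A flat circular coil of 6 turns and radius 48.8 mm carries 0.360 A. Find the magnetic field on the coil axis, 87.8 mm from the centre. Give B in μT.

For an N-turn flat coil, B = Nμ₀IR²/[2(R²+z²)^(3/2)] with R = 0.0488 m, z = 0.0878 m.
B = 6 × 5.31×10⁻⁷ T = 3.19×10⁻⁶ T.

B ≈ 3.19 μT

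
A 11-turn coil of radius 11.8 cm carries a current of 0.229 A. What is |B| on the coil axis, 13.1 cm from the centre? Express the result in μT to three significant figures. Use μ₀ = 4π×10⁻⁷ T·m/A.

For an N-turn flat coil, B = Nμ₀IR²/[2(R²+z²)^(3/2)] with R = 0.118 m, z = 0.131 m.
B = 11 × 3.66×10⁻⁷ T = 4.02×10⁻⁶ T.

B ≈ 4.02 μT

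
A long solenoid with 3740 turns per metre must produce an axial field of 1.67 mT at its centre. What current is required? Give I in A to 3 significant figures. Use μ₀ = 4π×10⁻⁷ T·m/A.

I ≈ 0.355 A

Inside a long solenoid B = μ₀nI with n = 3740 m⁻¹, so I = B/(μ₀n).
I = 1.67×10⁻³ / (4π×10⁻⁷ × 3740) = 0.355 A.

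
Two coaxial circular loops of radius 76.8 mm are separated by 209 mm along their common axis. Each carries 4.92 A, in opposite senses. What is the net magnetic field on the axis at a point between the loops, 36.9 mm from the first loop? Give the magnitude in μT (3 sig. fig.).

B ≈ 26.8 μT

Each loop contributes B = μ₀IR²/[2(R²+z²)^(3/2)] on the axis, with z measured from that loop.
Loop 1 (z = 0.0369 m): B₁ = 2.95×10⁻⁵ T. Loop 2 (z = 0.1721 m): B₂ = 2.72×10⁻⁶ T.
The fields oppose: B = |B₁ − B₂| = 2.68×10⁻⁵ T.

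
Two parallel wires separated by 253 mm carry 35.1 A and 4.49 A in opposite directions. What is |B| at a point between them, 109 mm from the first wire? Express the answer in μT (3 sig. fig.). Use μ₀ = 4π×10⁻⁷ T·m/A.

B ≈ 70.6 μT

Each long wire gives B = μ₀I/(2πd). Distances are d₁ = 0.109 m and d₂ = 0.144 m.
B₁ = 6.44×10⁻⁵ T, B₂ = 6.24×10⁻⁶ T.
Between antiparallel currents both contributions point the same way, so they add. B = B₁ + B₂ = 6.44×10⁻⁵ + 6.24×10⁻⁶ = 7.06×10⁻⁵ T.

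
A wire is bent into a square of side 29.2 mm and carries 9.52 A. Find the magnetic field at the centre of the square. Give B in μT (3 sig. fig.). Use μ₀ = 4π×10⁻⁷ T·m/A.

Each side is a finite straight segment at perpendicular distance d = a/(2 tan(π/4)) = 0.0146 m from the centre, with end-angles ±π/4.
One side contributes B₁ = (μ₀I/4πd)·2 sin(π/4) = 9.22×10⁻⁵ T.
All 4 sides add in the same direction: B = 4 × 9.22×10⁻⁵ = 3.69×10⁻⁴ T.

B ≈ 369 μT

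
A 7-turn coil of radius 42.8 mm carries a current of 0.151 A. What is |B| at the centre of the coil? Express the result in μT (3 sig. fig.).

B ≈ 15.5 μT

For an N-turn flat coil, B = Nμ₀I/(2R) with R = 0.0428 m.
B = 7 × 2.22×10⁻⁶ T = 1.55×10⁻⁵ T.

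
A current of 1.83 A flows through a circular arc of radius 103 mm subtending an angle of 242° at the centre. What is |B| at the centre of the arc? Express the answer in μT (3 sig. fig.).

B ≈ 7.50 μT

The Biot–Savart field of a circular arc at its centre is B = μ₀Iφ/(4πR), with φ = 4.224 rad.
B = (4π×10⁻⁷ × 1.83 × 4.224) / (4π × 0.103) = 7.50×10⁻⁶ T.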